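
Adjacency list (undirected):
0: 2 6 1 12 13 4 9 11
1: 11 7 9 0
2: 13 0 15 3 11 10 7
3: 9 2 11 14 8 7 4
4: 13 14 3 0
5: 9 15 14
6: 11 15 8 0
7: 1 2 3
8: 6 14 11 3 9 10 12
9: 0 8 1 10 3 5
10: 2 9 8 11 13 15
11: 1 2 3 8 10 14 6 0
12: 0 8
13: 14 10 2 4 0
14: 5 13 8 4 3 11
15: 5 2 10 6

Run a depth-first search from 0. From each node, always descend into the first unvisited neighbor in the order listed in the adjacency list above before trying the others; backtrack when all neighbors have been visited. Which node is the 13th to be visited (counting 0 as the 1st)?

Visit 0
0 → 2
2 → 13
13 → 14
14 → 5
5 → 9
9 → 8
8 → 6
6 → 11
11 → 1
1 → 7
7 → 3
3 → 4
11 → 10
10 → 15
8 → 12

Visit order: 0, 2, 13, 14, 5, 9, 8, 6, 11, 1, 7, 3, 4, 10, 15, 12

4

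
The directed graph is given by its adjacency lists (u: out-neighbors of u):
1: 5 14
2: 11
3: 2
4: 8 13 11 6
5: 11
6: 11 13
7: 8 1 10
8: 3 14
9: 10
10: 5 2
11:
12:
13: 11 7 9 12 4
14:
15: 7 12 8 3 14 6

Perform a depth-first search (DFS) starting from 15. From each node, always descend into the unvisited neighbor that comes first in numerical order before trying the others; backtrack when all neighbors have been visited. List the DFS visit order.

15 -> 3 -> 2 -> 11 -> 6 -> 13 -> 4 -> 8 -> 14 -> 7 -> 1 -> 5 -> 10 -> 9 -> 12

Visit 15
15 → 3
3 → 2
2 → 11
15 → 6
6 → 13
13 → 4
4 → 8
8 → 14
13 → 7
7 → 1
1 → 5
7 → 10
13 → 9
13 → 12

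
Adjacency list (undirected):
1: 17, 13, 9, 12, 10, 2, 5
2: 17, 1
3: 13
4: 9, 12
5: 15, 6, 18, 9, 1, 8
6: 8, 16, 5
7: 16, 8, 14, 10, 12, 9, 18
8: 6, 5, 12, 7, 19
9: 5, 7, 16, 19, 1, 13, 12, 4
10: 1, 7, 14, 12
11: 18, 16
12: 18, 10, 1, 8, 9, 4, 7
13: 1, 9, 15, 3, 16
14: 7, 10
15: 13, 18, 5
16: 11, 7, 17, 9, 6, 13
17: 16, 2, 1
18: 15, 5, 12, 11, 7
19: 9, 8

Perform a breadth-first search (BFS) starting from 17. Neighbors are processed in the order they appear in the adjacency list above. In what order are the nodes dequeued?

Visit 17; enqueue 16, 2, 1 → queue [16, 2, 1]
Visit 16; enqueue 11, 7, 9, 6, 13 → queue [2, 1, 11, 7, 9, 6, 13]
Visit 2 → queue [1, 11, 7, 9, 6, 13]
Visit 1; enqueue 12, 10, 5 → queue [11, 7, 9, 6, 13, 12, 10, 5]
Visit 11; enqueue 18 → queue [7, 9, 6, 13, 12, 10, 5, 18]
Visit 7; enqueue 8, 14 → queue [9, 6, 13, 12, 10, 5, 18, 8, 14]
Visit 9; enqueue 19, 4 → queue [6, 13, 12, 10, 5, 18, 8, 14, 19, 4]
Visit 6 → queue [13, 12, 10, 5, 18, 8, 14, 19, 4]
Visit 13; enqueue 15, 3 → queue [12, 10, 5, 18, 8, 14, 19, 4, 15, 3]
Visit 12 → queue [10, 5, 18, 8, 14, 19, 4, 15, 3]
Visit 10 → queue [5, 18, 8, 14, 19, 4, 15, 3]
Visit 5 → queue [18, 8, 14, 19, 4, 15, 3]
Visit 18 → queue [8, 14, 19, 4, 15, 3]
Visit 8 → queue [14, 19, 4, 15, 3]
Visit 14 → queue [19, 4, 15, 3]
Visit 19 → queue [4, 15, 3]
Visit 4 → queue [15, 3]
Visit 15 → queue [3]
Visit 3 → queue []

17 → 16 → 2 → 1 → 11 → 7 → 9 → 6 → 13 → 12 → 10 → 5 → 18 → 8 → 14 → 19 → 4 → 15 → 3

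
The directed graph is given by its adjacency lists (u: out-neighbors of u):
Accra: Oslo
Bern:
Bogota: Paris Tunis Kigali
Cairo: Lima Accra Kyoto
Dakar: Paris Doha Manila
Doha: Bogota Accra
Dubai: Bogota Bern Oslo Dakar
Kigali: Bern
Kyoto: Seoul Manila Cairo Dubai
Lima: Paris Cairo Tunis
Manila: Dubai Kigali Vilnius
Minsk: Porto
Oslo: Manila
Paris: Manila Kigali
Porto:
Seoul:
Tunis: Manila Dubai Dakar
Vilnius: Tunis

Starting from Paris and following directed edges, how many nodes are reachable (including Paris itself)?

BFS from Paris visits: Paris, Kigali, Manila, Bern, Dubai, Vilnius, Bogota, Dakar, Oslo, Tunis, Doha, Accra
Reachable nodes: 12 of 18 total.

12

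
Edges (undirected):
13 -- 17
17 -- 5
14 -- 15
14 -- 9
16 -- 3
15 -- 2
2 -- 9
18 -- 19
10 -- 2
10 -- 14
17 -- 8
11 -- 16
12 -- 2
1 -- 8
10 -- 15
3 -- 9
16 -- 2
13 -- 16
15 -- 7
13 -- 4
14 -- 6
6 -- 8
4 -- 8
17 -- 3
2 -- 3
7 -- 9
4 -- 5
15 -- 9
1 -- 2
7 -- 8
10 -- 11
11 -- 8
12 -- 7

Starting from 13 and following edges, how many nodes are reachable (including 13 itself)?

17

BFS from 13 visits: 13, 17, 16, 4, 8, 5, 3, 11, 2, 7, 6, 1, 9, 10, 15, 12, 14
Reachable nodes: 17 of 19 total.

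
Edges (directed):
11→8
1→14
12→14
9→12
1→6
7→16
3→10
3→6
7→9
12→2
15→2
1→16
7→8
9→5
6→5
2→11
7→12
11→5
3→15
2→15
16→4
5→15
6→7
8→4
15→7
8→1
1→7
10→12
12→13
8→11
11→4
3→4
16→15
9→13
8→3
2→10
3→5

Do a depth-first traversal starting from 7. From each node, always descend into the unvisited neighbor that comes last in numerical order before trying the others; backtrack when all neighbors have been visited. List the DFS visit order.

7 → 16 → 15 → 2 → 11 → 8 → 4 → 3 → 10 → 12 → 14 → 13 → 6 → 5 → 1 → 9

Visit 7
7 → 16
16 → 15
15 → 2
2 → 11
11 → 8
8 → 4
8 → 3
3 → 10
10 → 12
12 → 14
12 → 13
3 → 6
6 → 5
8 → 1
7 → 9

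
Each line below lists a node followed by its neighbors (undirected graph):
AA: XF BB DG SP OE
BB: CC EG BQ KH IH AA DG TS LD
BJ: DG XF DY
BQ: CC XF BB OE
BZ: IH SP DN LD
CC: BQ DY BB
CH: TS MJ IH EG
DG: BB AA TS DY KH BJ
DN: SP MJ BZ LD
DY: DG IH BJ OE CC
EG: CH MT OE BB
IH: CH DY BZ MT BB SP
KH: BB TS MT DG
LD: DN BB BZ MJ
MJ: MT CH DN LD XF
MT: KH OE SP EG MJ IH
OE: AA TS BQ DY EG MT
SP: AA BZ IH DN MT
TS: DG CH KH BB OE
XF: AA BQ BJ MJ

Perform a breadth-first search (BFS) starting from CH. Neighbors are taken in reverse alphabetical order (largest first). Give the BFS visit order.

Visit CH; enqueue TS, MJ, IH, EG → queue [TS, MJ, IH, EG]
Visit TS; enqueue OE, KH, DG, BB → queue [MJ, IH, EG, OE, KH, DG, BB]
Visit MJ; enqueue XF, MT, LD, DN → queue [IH, EG, OE, KH, DG, BB, XF, MT, LD, DN]
Visit IH; enqueue SP, DY, BZ → queue [EG, OE, KH, DG, BB, XF, MT, LD, DN, SP, DY, BZ]
Visit EG → queue [OE, KH, DG, BB, XF, MT, LD, DN, SP, DY, BZ]
Visit OE; enqueue BQ, AA → queue [KH, DG, BB, XF, MT, LD, DN, SP, DY, BZ, BQ, AA]
Visit KH → queue [DG, BB, XF, MT, LD, DN, SP, DY, BZ, BQ, AA]
Visit DG; enqueue BJ → queue [BB, XF, MT, LD, DN, SP, DY, BZ, BQ, AA, BJ]
Visit BB; enqueue CC → queue [XF, MT, LD, DN, SP, DY, BZ, BQ, AA, BJ, CC]
Visit XF → queue [MT, LD, DN, SP, DY, BZ, BQ, AA, BJ, CC]
Visit MT → queue [LD, DN, SP, DY, BZ, BQ, AA, BJ, CC]
Visit LD → queue [DN, SP, DY, BZ, BQ, AA, BJ, CC]
Visit DN → queue [SP, DY, BZ, BQ, AA, BJ, CC]
Visit SP → queue [DY, BZ, BQ, AA, BJ, CC]
Visit DY → queue [BZ, BQ, AA, BJ, CC]
Visit BZ → queue [BQ, AA, BJ, CC]
Visit BQ → queue [AA, BJ, CC]
Visit AA → queue [BJ, CC]
Visit BJ → queue [CC]
Visit CC → queue []

CH TS MJ IH EG OE KH DG BB XF MT LD DN SP DY BZ BQ AA BJ CC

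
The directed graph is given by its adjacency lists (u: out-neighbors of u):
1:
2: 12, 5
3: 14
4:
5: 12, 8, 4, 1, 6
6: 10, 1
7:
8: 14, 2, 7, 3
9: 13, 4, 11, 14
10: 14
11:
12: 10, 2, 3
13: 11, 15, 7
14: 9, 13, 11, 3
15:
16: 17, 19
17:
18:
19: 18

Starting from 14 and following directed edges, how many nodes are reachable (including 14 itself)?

BFS from 14 visits: 14, 3, 9, 11, 13, 4, 7, 15
Reachable nodes: 8 of 19 total.

8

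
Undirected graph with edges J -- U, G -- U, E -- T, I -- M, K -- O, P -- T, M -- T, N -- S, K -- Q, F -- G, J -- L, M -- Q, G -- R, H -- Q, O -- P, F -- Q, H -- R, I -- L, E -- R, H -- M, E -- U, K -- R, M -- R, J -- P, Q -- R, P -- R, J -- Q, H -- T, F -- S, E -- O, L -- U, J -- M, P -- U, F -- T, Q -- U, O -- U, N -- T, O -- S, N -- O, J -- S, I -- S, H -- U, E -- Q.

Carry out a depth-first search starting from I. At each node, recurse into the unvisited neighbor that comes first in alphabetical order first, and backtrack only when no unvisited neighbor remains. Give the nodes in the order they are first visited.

Visit I
I → L
L → J
J → M
M → H
H → Q
Q → E
E → O
O → K
K → R
R → G
G → F
F → S
S → N
N → T
T → P
P → U

I -> L -> J -> M -> H -> Q -> E -> O -> K -> R -> G -> F -> S -> N -> T -> P -> U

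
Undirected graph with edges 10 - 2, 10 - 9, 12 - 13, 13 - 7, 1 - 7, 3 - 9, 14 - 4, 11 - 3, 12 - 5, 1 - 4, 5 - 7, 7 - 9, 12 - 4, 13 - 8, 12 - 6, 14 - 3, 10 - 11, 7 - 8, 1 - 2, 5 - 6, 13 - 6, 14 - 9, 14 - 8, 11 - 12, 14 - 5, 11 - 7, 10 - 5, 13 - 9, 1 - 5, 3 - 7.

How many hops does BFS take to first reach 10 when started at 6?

Level 0: 6
Level 1: 5, 12, 13
Level 2: 1, 4, 7, 8, 9, 10, 11, 14
Level 3: 2, 3
10 first appears at level 2.

2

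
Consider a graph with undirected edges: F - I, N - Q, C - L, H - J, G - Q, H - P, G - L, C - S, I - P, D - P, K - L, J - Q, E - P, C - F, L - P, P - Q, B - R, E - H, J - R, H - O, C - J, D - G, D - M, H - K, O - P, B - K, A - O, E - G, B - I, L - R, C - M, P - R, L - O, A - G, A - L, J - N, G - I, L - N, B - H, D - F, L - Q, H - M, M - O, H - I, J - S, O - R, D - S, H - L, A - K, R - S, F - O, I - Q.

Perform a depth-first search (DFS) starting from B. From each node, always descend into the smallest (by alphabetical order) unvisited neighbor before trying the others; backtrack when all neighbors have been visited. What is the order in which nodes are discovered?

B, H, E, G, A, K, L, C, F, D, M, O, P, I, Q, J, N, R, S

Visit B
B → H
H → E
E → G
G → A
A → K
K → L
L → C
C → F
F → D
D → M
M → O
O → P
P → I
I → Q
Q → J
J → N
J → R
R → S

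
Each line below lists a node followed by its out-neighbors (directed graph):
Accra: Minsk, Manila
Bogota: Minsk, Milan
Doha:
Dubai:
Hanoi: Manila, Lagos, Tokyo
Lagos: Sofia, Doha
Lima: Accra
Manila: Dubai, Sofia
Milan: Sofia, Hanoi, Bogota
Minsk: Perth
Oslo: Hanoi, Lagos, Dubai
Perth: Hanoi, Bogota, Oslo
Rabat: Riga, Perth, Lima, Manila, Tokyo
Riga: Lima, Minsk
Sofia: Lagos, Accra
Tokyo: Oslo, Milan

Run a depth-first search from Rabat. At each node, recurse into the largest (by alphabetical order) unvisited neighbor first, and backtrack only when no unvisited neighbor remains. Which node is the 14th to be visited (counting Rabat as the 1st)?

Visit Rabat
Rabat → Tokyo
Tokyo → Oslo
Oslo → Lagos
Lagos → Sofia
Sofia → Accra
Accra → Minsk
Minsk → Perth
Perth → Hanoi
Hanoi → Manila
Manila → Dubai
Perth → Bogota
Bogota → Milan
Lagos → Doha
Rabat → Riga
Riga → Lima

Visit order: Rabat, Tokyo, Oslo, Lagos, Sofia, Accra, Minsk, Perth, Hanoi, Manila, Dubai, Bogota, Milan, Doha, Riga, Lima

Doha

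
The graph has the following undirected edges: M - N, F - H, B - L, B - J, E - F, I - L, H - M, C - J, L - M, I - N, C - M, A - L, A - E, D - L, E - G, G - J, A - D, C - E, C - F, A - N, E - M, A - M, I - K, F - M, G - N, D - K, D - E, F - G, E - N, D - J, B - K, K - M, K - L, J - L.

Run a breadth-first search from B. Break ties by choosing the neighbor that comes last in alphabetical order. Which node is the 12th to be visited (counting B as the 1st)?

H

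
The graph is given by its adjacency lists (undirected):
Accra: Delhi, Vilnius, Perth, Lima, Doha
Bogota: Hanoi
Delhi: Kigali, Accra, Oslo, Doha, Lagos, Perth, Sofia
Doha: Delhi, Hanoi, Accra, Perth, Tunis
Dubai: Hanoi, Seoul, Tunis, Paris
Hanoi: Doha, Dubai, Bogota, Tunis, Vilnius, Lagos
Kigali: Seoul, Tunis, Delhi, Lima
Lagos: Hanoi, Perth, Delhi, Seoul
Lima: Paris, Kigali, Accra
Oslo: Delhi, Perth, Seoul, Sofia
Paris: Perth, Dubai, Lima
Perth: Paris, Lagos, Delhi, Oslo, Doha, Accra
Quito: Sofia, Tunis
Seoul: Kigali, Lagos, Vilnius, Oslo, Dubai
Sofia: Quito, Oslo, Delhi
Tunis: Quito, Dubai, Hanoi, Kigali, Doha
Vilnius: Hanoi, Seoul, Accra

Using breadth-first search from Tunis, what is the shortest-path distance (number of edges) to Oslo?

Level 0: Tunis
Level 1: Doha, Dubai, Hanoi, Kigali, Quito
Level 2: Accra, Bogota, Delhi, Lagos, Lima, Paris, Perth, Seoul, Sofia, Vilnius
Level 3: Oslo
Oslo first appears at level 3.

3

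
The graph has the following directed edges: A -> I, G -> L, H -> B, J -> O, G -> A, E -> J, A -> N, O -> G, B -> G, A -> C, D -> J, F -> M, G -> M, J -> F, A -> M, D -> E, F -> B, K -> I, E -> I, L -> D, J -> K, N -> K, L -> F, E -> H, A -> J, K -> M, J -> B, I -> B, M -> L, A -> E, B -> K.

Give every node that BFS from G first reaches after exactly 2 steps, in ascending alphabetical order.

Level 0: G
Level 1: A, L, M
Level 2: C, D, E, F, I, J, N
Level 3: B, H, K, O

C, D, E, F, I, J, N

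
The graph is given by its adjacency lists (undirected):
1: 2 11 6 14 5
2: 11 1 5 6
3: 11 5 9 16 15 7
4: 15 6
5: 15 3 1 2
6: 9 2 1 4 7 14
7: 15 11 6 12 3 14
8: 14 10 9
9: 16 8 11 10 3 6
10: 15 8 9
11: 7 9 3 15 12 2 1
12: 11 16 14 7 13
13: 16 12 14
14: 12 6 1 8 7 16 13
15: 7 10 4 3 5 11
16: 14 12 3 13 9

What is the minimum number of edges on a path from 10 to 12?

Level 0: 10
Level 1: 8, 9, 15
Level 2: 3, 4, 5, 6, 7, 11, 14, 16
Level 3: 1, 2, 12, 13
12 first appears at level 3.

3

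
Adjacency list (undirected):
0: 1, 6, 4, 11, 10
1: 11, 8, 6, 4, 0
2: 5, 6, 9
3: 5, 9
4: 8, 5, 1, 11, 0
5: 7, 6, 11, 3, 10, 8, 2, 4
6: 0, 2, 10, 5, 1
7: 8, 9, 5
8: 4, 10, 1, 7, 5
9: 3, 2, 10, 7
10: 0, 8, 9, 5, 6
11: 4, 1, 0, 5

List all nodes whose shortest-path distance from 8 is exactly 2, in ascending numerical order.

Level 0: 8
Level 1: 1, 4, 5, 7, 10
Level 2: 0, 2, 3, 6, 9, 11

0, 2, 3, 6, 9, 11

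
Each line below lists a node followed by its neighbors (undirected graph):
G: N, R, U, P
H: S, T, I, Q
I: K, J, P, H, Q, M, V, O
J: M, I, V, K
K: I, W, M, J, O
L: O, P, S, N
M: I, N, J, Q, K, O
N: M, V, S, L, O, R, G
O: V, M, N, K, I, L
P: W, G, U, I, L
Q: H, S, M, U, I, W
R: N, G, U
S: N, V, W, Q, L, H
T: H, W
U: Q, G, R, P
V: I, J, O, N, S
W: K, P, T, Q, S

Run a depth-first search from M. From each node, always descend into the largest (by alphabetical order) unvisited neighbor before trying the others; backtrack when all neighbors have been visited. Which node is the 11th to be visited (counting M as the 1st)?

Visit M
M → Q
Q → W
W → T
T → H
H → S
S → V
V → O
O → N
N → R
R → U
U → P
P → L
P → I
I → K
K → J
P → G

Visit order: M, Q, W, T, H, S, V, O, N, R, U, P, L, I, K, J, G

U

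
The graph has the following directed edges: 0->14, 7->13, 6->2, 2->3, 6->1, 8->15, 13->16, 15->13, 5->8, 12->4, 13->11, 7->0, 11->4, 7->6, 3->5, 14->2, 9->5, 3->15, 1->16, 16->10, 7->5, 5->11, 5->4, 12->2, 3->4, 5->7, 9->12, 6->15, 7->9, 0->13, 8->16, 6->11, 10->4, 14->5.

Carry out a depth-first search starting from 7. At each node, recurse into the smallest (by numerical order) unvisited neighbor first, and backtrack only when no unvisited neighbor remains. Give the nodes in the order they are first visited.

7 → 0 → 13 → 11 → 4 → 16 → 10 → 14 → 2 → 3 → 5 → 8 → 15 → 6 → 1 → 9 → 12

Visit 7
7 → 0
0 → 13
13 → 11
11 → 4
13 → 16
16 → 10
0 → 14
14 → 2
2 → 3
3 → 5
5 → 8
8 → 15
7 → 6
6 → 1
7 → 9
9 → 12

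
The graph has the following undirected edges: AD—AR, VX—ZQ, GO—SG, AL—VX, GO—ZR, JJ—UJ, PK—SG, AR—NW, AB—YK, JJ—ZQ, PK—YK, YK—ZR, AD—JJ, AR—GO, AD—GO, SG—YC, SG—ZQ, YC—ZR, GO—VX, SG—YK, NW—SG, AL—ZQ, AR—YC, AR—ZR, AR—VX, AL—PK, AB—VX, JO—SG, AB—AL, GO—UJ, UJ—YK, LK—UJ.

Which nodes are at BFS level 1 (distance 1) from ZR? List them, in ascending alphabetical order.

AR, GO, YC, YK

Level 0: ZR
Level 1: AR, GO, YC, YK
Level 2: AB, AD, NW, PK, SG, UJ, VX
Level 3: AL, JJ, JO, LK, ZQ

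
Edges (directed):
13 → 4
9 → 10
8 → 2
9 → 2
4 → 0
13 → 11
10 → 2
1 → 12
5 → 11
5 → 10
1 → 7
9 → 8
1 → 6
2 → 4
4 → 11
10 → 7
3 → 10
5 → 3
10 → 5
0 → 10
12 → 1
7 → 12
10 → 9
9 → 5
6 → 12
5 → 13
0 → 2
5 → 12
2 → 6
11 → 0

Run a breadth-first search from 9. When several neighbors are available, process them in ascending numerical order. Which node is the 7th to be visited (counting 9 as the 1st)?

6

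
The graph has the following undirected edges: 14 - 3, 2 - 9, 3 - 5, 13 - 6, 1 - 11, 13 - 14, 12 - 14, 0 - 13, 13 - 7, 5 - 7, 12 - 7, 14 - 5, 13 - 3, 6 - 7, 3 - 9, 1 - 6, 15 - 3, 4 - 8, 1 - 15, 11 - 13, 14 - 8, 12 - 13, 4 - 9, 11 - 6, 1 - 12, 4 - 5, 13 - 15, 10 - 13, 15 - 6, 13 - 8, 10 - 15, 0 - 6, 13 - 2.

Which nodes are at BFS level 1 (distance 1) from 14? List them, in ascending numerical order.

Level 0: 14
Level 1: 3, 5, 8, 12, 13
Level 2: 0, 1, 2, 4, 6, 7, 9, 10, 11, 15

3, 5, 8, 12, 13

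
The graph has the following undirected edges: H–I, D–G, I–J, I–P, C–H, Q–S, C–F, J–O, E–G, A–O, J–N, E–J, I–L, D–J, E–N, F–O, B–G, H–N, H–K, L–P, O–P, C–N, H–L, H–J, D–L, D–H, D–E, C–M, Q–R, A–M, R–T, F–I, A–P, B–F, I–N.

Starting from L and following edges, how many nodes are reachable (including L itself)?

BFS from L visits: L, P, I, H, D, O, A, N, J, F, K, C, G, E, M, B
Reachable nodes: 16 of 20 total.

16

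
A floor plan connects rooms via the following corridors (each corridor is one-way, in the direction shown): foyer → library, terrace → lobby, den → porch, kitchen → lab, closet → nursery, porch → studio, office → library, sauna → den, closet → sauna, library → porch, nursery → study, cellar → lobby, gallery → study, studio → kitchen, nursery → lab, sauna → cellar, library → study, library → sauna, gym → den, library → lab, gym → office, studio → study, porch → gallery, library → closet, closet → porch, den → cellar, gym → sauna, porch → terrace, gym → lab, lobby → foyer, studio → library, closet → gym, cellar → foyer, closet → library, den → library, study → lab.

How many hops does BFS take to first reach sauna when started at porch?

Level 0: porch
Level 1: gallery, studio, terrace
Level 2: kitchen, library, lobby, study
Level 3: closet, foyer, lab, sauna
Level 4: cellar, den, gym, nursery
Level 5: office
sauna first appears at level 3.

3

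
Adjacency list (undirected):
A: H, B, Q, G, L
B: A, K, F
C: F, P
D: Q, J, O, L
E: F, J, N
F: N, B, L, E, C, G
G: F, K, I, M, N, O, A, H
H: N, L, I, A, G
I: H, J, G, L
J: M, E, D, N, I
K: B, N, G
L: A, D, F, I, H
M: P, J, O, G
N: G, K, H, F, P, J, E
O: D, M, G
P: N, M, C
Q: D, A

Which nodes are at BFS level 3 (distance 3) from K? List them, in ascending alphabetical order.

C, D, L, Q

Level 0: K
Level 1: B, G, N
Level 2: A, E, F, H, I, J, M, O, P
Level 3: C, D, L, Q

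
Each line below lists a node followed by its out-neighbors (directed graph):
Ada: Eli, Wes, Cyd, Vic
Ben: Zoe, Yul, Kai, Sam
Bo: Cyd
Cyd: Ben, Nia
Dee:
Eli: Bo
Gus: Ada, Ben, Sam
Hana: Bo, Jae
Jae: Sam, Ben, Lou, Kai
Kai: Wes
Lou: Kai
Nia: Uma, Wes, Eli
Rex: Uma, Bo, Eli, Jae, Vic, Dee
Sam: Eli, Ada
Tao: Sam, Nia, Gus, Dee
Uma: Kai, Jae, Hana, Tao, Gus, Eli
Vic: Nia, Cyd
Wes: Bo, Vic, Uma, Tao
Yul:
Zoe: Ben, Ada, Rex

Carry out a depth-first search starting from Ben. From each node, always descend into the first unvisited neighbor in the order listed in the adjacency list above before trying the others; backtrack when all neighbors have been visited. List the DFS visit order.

Ben, Zoe, Ada, Eli, Bo, Cyd, Nia, Uma, Kai, Wes, Vic, Tao, Sam, Gus, Dee, Jae, Lou, Hana, Rex, Yul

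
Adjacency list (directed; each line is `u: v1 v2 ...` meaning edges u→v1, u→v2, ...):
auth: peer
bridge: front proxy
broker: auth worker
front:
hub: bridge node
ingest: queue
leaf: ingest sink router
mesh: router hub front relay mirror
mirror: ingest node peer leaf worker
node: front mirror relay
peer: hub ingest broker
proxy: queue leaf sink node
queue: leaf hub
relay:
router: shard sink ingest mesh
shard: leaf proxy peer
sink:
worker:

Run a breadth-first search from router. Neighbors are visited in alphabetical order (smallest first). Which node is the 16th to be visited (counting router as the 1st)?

Visit router; enqueue ingest, mesh, shard, sink → queue [ingest, mesh, shard, sink]
Visit ingest; enqueue queue → queue [mesh, shard, sink, queue]
Visit mesh; enqueue front, hub, mirror, relay → queue [shard, sink, queue, front, hub, mirror, relay]
Visit shard; enqueue leaf, peer, proxy → queue [sink, queue, front, hub, mirror, relay, leaf, peer, proxy]
Visit sink → queue [queue, front, hub, mirror, relay, leaf, peer, proxy]
Visit queue → queue [front, hub, mirror, relay, leaf, peer, proxy]
Visit front → queue [hub, mirror, relay, leaf, peer, proxy]
Visit hub; enqueue bridge, node → queue [mirror, relay, leaf, peer, proxy, bridge, node]
Visit mirror; enqueue worker → queue [relay, leaf, peer, proxy, bridge, node, worker]
Visit relay → queue [leaf, peer, proxy, bridge, node, worker]
Visit leaf → queue [peer, proxy, bridge, node, worker]
Visit peer; enqueue broker → queue [proxy, bridge, node, worker, broker]
Visit proxy → queue [bridge, node, worker, broker]
Visit bridge → queue [node, worker, broker]
Visit node → queue [worker, broker]
Visit worker → queue [broker]
Visit broker; enqueue auth → queue [auth]
Visit auth → queue []

Visit order: router, ingest, mesh, shard, sink, queue, front, hub, mirror, relay, leaf, peer, proxy, bridge, node, worker, broker, auth

worker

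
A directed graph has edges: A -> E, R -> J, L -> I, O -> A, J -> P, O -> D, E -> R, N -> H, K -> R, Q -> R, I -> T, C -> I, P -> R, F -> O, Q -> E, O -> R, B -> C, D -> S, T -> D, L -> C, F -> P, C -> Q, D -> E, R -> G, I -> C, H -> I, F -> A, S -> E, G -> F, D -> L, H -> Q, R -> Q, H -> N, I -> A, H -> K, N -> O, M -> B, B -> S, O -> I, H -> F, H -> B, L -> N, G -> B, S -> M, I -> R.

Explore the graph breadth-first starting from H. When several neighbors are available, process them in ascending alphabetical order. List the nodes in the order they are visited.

Visit H; enqueue B, F, I, K, N, Q → queue [B, F, I, K, N, Q]
Visit B; enqueue C, S → queue [F, I, K, N, Q, C, S]
Visit F; enqueue A, O, P → queue [I, K, N, Q, C, S, A, O, P]
Visit I; enqueue R, T → queue [K, N, Q, C, S, A, O, P, R, T]
Visit K → queue [N, Q, C, S, A, O, P, R, T]
Visit N → queue [Q, C, S, A, O, P, R, T]
Visit Q; enqueue E → queue [C, S, A, O, P, R, T, E]
Visit C → queue [S, A, O, P, R, T, E]
Visit S; enqueue M → queue [A, O, P, R, T, E, M]
Visit A → queue [O, P, R, T, E, M]
Visit O; enqueue D → queue [P, R, T, E, M, D]
Visit P → queue [R, T, E, M, D]
Visit R; enqueue G, J → queue [T, E, M, D, G, J]
Visit T → queue [E, M, D, G, J]
Visit E → queue [M, D, G, J]
Visit M → queue [D, G, J]
Visit D; enqueue L → queue [G, J, L]
Visit G → queue [J, L]
Visit J → queue [L]
Visit L → queue []

H -> B -> F -> I -> K -> N -> Q -> C -> S -> A -> O -> P -> R -> T -> E -> M -> D -> G -> J -> L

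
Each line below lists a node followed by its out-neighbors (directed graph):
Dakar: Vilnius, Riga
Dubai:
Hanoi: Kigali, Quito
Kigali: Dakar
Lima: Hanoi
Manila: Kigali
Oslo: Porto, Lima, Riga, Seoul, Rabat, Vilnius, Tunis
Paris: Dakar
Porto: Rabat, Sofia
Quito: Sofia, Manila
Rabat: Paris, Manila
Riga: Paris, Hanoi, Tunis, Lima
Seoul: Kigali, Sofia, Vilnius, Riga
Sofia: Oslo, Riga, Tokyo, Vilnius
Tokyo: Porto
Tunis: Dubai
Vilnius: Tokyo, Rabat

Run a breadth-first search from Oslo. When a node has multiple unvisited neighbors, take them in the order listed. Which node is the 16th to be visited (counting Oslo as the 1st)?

Quito

Visit Oslo; enqueue Porto, Lima, Riga, Seoul, Rabat, Vilnius, Tunis → queue [Porto, Lima, Riga, Seoul, Rabat, Vilnius, Tunis]
Visit Porto; enqueue Sofia → queue [Lima, Riga, Seoul, Rabat, Vilnius, Tunis, Sofia]
Visit Lima; enqueue Hanoi → queue [Riga, Seoul, Rabat, Vilnius, Tunis, Sofia, Hanoi]
Visit Riga; enqueue Paris → queue [Seoul, Rabat, Vilnius, Tunis, Sofia, Hanoi, Paris]
Visit Seoul; enqueue Kigali → queue [Rabat, Vilnius, Tunis, Sofia, Hanoi, Paris, Kigali]
Visit Rabat; enqueue Manila → queue [Vilnius, Tunis, Sofia, Hanoi, Paris, Kigali, Manila]
Visit Vilnius; enqueue Tokyo → queue [Tunis, Sofia, Hanoi, Paris, Kigali, Manila, Tokyo]
Visit Tunis; enqueue Dubai → queue [Sofia, Hanoi, Paris, Kigali, Manila, Tokyo, Dubai]
Visit Sofia → queue [Hanoi, Paris, Kigali, Manila, Tokyo, Dubai]
Visit Hanoi; enqueue Quito → queue [Paris, Kigali, Manila, Tokyo, Dubai, Quito]
Visit Paris; enqueue Dakar → queue [Kigali, Manila, Tokyo, Dubai, Quito, Dakar]
Visit Kigali → queue [Manila, Tokyo, Dubai, Quito, Dakar]
Visit Manila → queue [Tokyo, Dubai, Quito, Dakar]
Visit Tokyo → queue [Dubai, Quito, Dakar]
Visit Dubai → queue [Quito, Dakar]
Visit Quito → queue [Dakar]
Visit Dakar → queue []

Visit order: Oslo, Porto, Lima, Riga, Seoul, Rabat, Vilnius, Tunis, Sofia, Hanoi, Paris, Kigali, Manila, Tokyo, Dubai, Quito, Dakar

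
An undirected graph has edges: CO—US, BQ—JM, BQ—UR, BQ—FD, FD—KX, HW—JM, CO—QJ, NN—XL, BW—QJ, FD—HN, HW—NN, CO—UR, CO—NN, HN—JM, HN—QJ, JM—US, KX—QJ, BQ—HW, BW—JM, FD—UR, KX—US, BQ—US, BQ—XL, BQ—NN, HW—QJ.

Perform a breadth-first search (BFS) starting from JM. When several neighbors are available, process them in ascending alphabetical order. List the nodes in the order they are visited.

JM BQ BW HN HW US FD NN UR XL QJ CO KX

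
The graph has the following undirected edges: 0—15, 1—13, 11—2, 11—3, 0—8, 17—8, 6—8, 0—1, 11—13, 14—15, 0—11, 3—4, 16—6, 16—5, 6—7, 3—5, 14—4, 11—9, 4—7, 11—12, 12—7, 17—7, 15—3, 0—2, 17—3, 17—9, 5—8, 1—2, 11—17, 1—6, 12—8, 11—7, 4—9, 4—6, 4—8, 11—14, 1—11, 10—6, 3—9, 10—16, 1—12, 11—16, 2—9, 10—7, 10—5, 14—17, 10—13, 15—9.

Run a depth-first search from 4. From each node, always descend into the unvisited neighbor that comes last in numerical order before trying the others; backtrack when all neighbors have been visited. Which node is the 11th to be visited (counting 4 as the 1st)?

Visit 4
4 → 14
14 → 17
17 → 11
11 → 16
16 → 10
10 → 13
13 → 1
1 → 12
12 → 8
8 → 6
6 → 7
8 → 5
5 → 3
3 → 15
15 → 9
9 → 2
2 → 0

Visit order: 4, 14, 17, 11, 16, 10, 13, 1, 12, 8, 6, 7, 5, 3, 15, 9, 2, 0

6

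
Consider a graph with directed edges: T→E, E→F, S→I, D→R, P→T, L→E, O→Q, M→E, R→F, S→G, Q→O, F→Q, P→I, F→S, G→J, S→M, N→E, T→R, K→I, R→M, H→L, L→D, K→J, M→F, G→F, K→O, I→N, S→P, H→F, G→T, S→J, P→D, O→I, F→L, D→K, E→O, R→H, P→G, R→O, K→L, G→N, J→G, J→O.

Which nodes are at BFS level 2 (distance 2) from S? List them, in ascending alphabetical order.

D, E, F, N, O, T

Level 0: S
Level 1: G, I, J, M, P
Level 2: D, E, F, N, O, T
Level 3: K, L, Q, R
Level 4: H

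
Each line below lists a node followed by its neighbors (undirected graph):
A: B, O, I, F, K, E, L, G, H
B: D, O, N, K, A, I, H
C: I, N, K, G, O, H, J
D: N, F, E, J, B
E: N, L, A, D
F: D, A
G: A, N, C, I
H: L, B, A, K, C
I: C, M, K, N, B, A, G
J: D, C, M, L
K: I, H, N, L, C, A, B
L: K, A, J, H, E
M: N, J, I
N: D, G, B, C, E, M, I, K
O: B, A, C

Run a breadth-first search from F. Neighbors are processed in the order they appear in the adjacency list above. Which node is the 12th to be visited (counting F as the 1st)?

Visit F; enqueue D, A → queue [D, A]
Visit D; enqueue N, E, J, B → queue [A, N, E, J, B]
Visit A; enqueue O, I, K, L, G, H → queue [N, E, J, B, O, I, K, L, G, H]
Visit N; enqueue C, M → queue [E, J, B, O, I, K, L, G, H, C, M]
Visit E → queue [J, B, O, I, K, L, G, H, C, M]
Visit J → queue [B, O, I, K, L, G, H, C, M]
Visit B → queue [O, I, K, L, G, H, C, M]
Visit O → queue [I, K, L, G, H, C, M]
Visit I → queue [K, L, G, H, C, M]
Visit K → queue [L, G, H, C, M]
Visit L → queue [G, H, C, M]
Visit G → queue [H, C, M]
Visit H → queue [C, M]
Visit C → queue [M]
Visit M → queue []

Visit order: F, D, A, N, E, J, B, O, I, K, L, G, H, C, M

G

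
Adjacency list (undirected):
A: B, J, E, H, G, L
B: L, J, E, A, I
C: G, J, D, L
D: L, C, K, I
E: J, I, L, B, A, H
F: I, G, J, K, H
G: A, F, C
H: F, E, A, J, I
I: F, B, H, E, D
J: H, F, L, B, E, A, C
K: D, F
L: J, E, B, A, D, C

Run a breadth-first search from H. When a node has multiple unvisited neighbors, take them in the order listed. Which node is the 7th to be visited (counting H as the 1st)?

G

Visit H; enqueue F, E, A, J, I → queue [F, E, A, J, I]
Visit F; enqueue G, K → queue [E, A, J, I, G, K]
Visit E; enqueue L, B → queue [A, J, I, G, K, L, B]
Visit A → queue [J, I, G, K, L, B]
Visit J; enqueue C → queue [I, G, K, L, B, C]
Visit I; enqueue D → queue [G, K, L, B, C, D]
Visit G → queue [K, L, B, C, D]
Visit K → queue [L, B, C, D]
Visit L → queue [B, C, D]
Visit B → queue [C, D]
Visit C → queue [D]
Visit D → queue []

Visit order: H, F, E, A, J, I, G, K, L, B, C, D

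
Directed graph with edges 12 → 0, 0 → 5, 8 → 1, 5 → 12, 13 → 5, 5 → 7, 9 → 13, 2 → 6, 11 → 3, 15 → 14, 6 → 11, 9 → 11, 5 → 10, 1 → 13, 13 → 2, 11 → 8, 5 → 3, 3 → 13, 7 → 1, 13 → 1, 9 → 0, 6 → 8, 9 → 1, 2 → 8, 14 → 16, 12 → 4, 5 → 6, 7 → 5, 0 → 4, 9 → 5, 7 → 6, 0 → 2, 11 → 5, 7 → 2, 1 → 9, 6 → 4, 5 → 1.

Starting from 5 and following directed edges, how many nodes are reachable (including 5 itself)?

BFS from 5 visits: 5, 12, 10, 7, 6, 3, 1, 4, 0, 2, 11, 8, 13, 9
Reachable nodes: 14 of 17 total.

14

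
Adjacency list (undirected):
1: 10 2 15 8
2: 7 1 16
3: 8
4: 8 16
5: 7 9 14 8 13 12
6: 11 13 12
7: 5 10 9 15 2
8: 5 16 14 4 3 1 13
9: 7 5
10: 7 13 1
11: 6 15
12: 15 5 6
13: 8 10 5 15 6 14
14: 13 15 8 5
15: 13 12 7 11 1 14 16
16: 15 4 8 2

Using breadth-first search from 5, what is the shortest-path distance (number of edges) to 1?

2

Level 0: 5
Level 1: 7, 8, 9, 12, 13, 14
Level 2: 1, 2, 3, 4, 6, 10, 15, 16
Level 3: 11
1 first appears at level 2.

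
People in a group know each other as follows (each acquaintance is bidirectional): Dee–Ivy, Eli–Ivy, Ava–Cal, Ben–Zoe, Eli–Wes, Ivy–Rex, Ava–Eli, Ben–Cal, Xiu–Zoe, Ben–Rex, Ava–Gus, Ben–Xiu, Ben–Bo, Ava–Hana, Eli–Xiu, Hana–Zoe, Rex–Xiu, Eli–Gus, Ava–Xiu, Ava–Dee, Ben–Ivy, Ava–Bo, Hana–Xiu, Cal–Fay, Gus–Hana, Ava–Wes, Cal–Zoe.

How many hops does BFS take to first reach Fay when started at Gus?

Level 0: Gus
Level 1: Ava, Eli, Hana
Level 2: Bo, Cal, Dee, Ivy, Wes, Xiu, Zoe
Level 3: Ben, Fay, Rex
Fay first appears at level 3.

3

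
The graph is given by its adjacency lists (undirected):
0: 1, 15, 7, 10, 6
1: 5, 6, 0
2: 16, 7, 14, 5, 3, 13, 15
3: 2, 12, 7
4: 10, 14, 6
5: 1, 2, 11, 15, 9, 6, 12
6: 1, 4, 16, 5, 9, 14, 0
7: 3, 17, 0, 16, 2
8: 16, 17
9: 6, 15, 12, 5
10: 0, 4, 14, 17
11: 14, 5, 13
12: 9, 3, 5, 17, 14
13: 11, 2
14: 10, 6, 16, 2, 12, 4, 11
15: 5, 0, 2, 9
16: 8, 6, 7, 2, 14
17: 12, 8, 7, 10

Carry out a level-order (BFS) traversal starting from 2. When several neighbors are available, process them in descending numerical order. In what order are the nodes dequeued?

2 16 15 14 13 7 5 3 8 6 9 0 12 11 10 4 17 1

Visit 2; enqueue 16, 15, 14, 13, 7, 5, 3 → queue [16, 15, 14, 13, 7, 5, 3]
Visit 16; enqueue 8, 6 → queue [15, 14, 13, 7, 5, 3, 8, 6]
Visit 15; enqueue 9, 0 → queue [14, 13, 7, 5, 3, 8, 6, 9, 0]
Visit 14; enqueue 12, 11, 10, 4 → queue [13, 7, 5, 3, 8, 6, 9, 0, 12, 11, 10, 4]
Visit 13 → queue [7, 5, 3, 8, 6, 9, 0, 12, 11, 10, 4]
Visit 7; enqueue 17 → queue [5, 3, 8, 6, 9, 0, 12, 11, 10, 4, 17]
Visit 5; enqueue 1 → queue [3, 8, 6, 9, 0, 12, 11, 10, 4, 17, 1]
Visit 3 → queue [8, 6, 9, 0, 12, 11, 10, 4, 17, 1]
Visit 8 → queue [6, 9, 0, 12, 11, 10, 4, 17, 1]
Visit 6 → queue [9, 0, 12, 11, 10, 4, 17, 1]
Visit 9 → queue [0, 12, 11, 10, 4, 17, 1]
Visit 0 → queue [12, 11, 10, 4, 17, 1]
Visit 12 → queue [11, 10, 4, 17, 1]
Visit 11 → queue [10, 4, 17, 1]
Visit 10 → queue [4, 17, 1]
Visit 4 → queue [17, 1]
Visit 17 → queue [1]
Visit 1 → queue []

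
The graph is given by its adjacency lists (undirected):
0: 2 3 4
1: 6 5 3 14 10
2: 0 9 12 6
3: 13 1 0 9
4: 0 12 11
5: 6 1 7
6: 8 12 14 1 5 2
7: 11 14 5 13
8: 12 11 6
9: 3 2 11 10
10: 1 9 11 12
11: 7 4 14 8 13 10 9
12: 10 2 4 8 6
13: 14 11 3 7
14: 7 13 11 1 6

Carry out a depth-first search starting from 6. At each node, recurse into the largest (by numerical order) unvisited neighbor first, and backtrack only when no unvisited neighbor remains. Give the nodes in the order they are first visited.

6, 14, 13, 11, 10, 12, 8, 4, 0, 3, 9, 2, 1, 5, 7

Visit 6
6 → 14
14 → 13
13 → 11
11 → 10
10 → 12
12 → 8
12 → 4
4 → 0
0 → 3
3 → 9
9 → 2
3 → 1
1 → 5
5 → 7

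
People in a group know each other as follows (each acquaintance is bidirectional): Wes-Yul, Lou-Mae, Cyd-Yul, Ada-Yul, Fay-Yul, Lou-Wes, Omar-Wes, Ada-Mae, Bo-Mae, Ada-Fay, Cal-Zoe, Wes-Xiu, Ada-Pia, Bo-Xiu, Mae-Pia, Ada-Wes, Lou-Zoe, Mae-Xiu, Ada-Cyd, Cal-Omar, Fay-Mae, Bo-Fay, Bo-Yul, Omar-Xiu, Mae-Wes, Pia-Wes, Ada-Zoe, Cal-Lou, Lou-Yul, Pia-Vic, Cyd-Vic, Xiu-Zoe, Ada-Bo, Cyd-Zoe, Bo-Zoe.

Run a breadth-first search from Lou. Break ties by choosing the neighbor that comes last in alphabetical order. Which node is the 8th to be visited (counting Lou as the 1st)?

Visit Lou; enqueue Zoe, Yul, Wes, Mae, Cal → queue [Zoe, Yul, Wes, Mae, Cal]
Visit Zoe; enqueue Xiu, Cyd, Bo, Ada → queue [Yul, Wes, Mae, Cal, Xiu, Cyd, Bo, Ada]
Visit Yul; enqueue Fay → queue [Wes, Mae, Cal, Xiu, Cyd, Bo, Ada, Fay]
Visit Wes; enqueue Pia, Omar → queue [Mae, Cal, Xiu, Cyd, Bo, Ada, Fay, Pia, Omar]
Visit Mae → queue [Cal, Xiu, Cyd, Bo, Ada, Fay, Pia, Omar]
Visit Cal → queue [Xiu, Cyd, Bo, Ada, Fay, Pia, Omar]
Visit Xiu → queue [Cyd, Bo, Ada, Fay, Pia, Omar]
Visit Cyd; enqueue Vic → queue [Bo, Ada, Fay, Pia, Omar, Vic]
Visit Bo → queue [Ada, Fay, Pia, Omar, Vic]
Visit Ada → queue [Fay, Pia, Omar, Vic]
Visit Fay → queue [Pia, Omar, Vic]
Visit Pia → queue [Omar, Vic]
Visit Omar → queue [Vic]
Visit Vic → queue []

Visit order: Lou, Zoe, Yul, Wes, Mae, Cal, Xiu, Cyd, Bo, Ada, Fay, Pia, Omar, Vic

Cyd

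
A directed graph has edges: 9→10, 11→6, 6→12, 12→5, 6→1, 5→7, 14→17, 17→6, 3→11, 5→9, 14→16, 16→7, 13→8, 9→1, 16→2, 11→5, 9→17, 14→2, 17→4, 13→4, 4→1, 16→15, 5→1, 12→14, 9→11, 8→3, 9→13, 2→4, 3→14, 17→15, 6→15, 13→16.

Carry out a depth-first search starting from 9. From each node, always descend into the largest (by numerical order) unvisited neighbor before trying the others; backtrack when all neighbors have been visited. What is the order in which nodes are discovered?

9 → 17 → 15 → 6 → 12 → 14 → 16 → 7 → 2 → 4 → 1 → 5 → 13 → 8 → 3 → 11 → 10

Visit 9
9 → 17
17 → 15
17 → 6
6 → 12
12 → 14
14 → 16
16 → 7
16 → 2
2 → 4
4 → 1
12 → 5
9 → 13
13 → 8
8 → 3
3 → 11
9 → 10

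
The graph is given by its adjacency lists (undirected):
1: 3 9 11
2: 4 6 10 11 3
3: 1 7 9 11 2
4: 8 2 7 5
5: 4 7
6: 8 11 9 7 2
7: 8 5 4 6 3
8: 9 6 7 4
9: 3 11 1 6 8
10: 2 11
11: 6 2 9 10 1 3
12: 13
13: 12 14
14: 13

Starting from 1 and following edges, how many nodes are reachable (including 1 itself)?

11

BFS from 1 visits: 1, 11, 9, 3, 10, 6, 2, 8, 7, 4, 5
Reachable nodes: 11 of 14 total.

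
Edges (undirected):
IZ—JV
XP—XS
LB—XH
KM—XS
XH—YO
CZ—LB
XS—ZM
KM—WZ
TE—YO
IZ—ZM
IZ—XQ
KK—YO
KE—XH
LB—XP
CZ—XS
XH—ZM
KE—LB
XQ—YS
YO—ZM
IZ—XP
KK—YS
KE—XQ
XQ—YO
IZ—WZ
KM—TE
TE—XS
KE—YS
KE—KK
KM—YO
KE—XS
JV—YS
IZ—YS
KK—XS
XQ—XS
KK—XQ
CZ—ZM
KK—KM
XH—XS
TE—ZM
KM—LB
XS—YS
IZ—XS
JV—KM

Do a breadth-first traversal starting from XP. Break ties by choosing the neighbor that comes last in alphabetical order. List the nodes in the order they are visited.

XP → XS → LB → IZ → ZM → YS → XQ → XH → TE → KM → KK → KE → CZ → WZ → JV → YO

Visit XP; enqueue XS, LB, IZ → queue [XS, LB, IZ]
Visit XS; enqueue ZM, YS, XQ, XH, TE, KM, KK, KE, CZ → queue [LB, IZ, ZM, YS, XQ, XH, TE, KM, KK, KE, CZ]
Visit LB → queue [IZ, ZM, YS, XQ, XH, TE, KM, KK, KE, CZ]
Visit IZ; enqueue WZ, JV → queue [ZM, YS, XQ, XH, TE, KM, KK, KE, CZ, WZ, JV]
Visit ZM; enqueue YO → queue [YS, XQ, XH, TE, KM, KK, KE, CZ, WZ, JV, YO]
Visit YS → queue [XQ, XH, TE, KM, KK, KE, CZ, WZ, JV, YO]
Visit XQ → queue [XH, TE, KM, KK, KE, CZ, WZ, JV, YO]
Visit XH → queue [TE, KM, KK, KE, CZ, WZ, JV, YO]
Visit TE → queue [KM, KK, KE, CZ, WZ, JV, YO]
Visit KM → queue [KK, KE, CZ, WZ, JV, YO]
Visit KK → queue [KE, CZ, WZ, JV, YO]
Visit KE → queue [CZ, WZ, JV, YO]
Visit CZ → queue [WZ, JV, YO]
Visit WZ → queue [JV, YO]
Visit JV → queue [YO]
Visit YO → queue []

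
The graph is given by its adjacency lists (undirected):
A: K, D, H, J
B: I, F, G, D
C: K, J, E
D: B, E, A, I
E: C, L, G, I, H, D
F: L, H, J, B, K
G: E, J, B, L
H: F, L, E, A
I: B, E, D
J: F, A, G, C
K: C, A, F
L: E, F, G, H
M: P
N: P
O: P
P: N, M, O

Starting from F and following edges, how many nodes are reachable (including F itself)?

12

BFS from F visits: F, L, H, J, B, K, E, G, A, C, I, D
Reachable nodes: 12 of 16 total.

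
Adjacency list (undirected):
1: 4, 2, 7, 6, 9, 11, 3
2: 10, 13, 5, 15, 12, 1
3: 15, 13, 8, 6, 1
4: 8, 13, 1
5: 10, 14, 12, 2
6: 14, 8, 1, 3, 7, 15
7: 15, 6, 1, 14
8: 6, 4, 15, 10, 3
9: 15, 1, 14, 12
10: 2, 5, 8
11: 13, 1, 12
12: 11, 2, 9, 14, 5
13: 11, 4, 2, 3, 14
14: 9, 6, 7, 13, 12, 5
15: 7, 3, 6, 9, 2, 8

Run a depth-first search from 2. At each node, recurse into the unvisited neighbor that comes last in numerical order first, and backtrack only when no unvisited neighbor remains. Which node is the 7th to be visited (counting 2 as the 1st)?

12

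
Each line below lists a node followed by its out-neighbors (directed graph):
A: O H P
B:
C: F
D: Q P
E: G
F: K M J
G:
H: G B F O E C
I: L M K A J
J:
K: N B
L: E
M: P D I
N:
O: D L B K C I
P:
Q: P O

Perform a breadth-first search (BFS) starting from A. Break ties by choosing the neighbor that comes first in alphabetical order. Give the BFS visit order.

Visit A; enqueue H, O, P → queue [H, O, P]
Visit H; enqueue B, C, E, F, G → queue [O, P, B, C, E, F, G]
Visit O; enqueue D, I, K, L → queue [P, B, C, E, F, G, D, I, K, L]
Visit P → queue [B, C, E, F, G, D, I, K, L]
Visit B → queue [C, E, F, G, D, I, K, L]
Visit C → queue [E, F, G, D, I, K, L]
Visit E → queue [F, G, D, I, K, L]
Visit F; enqueue J, M → queue [G, D, I, K, L, J, M]
Visit G → queue [D, I, K, L, J, M]
Visit D; enqueue Q → queue [I, K, L, J, M, Q]
Visit I → queue [K, L, J, M, Q]
Visit K; enqueue N → queue [L, J, M, Q, N]
Visit L → queue [J, M, Q, N]
Visit J → queue [M, Q, N]
Visit M → queue [Q, N]
Visit Q → queue [N]
Visit N → queue []

A, H, O, P, B, C, E, F, G, D, I, K, L, J, M, Q, N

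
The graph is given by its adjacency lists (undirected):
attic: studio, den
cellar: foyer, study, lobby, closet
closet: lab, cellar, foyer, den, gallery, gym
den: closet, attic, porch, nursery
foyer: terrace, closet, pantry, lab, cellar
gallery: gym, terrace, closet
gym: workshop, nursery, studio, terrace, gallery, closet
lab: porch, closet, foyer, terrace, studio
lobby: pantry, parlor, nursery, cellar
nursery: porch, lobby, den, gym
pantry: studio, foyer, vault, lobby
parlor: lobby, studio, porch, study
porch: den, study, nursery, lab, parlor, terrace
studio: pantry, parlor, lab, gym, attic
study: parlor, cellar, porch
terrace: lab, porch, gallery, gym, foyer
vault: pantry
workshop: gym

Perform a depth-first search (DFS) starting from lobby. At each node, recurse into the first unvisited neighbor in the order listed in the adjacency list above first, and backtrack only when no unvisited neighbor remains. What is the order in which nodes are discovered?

lobby -> pantry -> studio -> parlor -> porch -> den -> closet -> lab -> foyer -> terrace -> gallery -> gym -> workshop -> nursery -> cellar -> study -> attic -> vault

Visit lobby
lobby → pantry
pantry → studio
studio → parlor
parlor → porch
porch → den
den → closet
closet → lab
lab → foyer
foyer → terrace
terrace → gallery
gallery → gym
gym → workshop
gym → nursery
foyer → cellar
cellar → study
den → attic
pantry → vault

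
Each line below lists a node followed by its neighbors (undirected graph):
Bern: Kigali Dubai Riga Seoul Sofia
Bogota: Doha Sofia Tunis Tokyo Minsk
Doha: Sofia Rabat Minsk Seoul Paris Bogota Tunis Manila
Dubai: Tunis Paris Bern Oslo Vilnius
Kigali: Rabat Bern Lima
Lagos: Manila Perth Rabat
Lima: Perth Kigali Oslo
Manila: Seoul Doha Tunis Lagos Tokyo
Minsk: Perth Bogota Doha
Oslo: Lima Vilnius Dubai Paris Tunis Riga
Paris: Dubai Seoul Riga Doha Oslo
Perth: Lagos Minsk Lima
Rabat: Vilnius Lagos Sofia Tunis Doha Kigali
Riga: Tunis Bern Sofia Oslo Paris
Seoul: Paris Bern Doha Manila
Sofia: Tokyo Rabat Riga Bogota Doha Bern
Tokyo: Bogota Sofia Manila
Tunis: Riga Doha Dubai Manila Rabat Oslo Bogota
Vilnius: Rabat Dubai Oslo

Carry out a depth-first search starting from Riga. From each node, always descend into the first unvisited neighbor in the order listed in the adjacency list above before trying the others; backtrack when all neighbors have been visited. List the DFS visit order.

Visit Riga
Riga → Tunis
Tunis → Doha
Doha → Sofia
Sofia → Tokyo
Tokyo → Bogota
Bogota → Minsk
Minsk → Perth
Perth → Lagos
Lagos → Manila
Manila → Seoul
Seoul → Paris
Paris → Dubai
Dubai → Bern
Bern → Kigali
Kigali → Rabat
Rabat → Vilnius
Vilnius → Oslo
Oslo → Lima

Riga, Tunis, Doha, Sofia, Tokyo, Bogota, Minsk, Perth, Lagos, Manila, Seoul, Paris, Dubai, Bern, Kigali, Rabat, Vilnius, Oslo, Lima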